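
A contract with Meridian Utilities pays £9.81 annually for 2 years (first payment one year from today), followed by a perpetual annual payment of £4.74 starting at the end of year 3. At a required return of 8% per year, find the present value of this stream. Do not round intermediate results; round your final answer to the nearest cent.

£68.29

PV of 2-year annuity: £9.81 × [1 − (1+0.08)^−2] / 0.08 = 17.49383
Perpetuity value at year 2: £4.74 / 0.08 = 59.25000
PV of perpetuity: 59.25000 / (1+0.08)^2 = 50.79733
Total PV = 17.49383 + 50.79733 = 68.29115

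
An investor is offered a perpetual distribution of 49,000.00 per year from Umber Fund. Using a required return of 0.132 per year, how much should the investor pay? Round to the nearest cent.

Level perpetuity: PV = C / r = 49,000.00 / 0.132 = 371,212.12

371212.12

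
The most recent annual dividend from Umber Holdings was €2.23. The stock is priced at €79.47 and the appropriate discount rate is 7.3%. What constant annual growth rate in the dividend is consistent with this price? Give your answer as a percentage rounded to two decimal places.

4.37%

P = D₀(1+g)/(r−g) ⇒ P(r−g) = D₀(1+g) ⇒ g(P+D₀) = P·r − D₀
g = (P·r − D₀)/(P + D₀) = (€79.47×0.073 − €2.23) / (€79.47 + €2.23) = 0.043712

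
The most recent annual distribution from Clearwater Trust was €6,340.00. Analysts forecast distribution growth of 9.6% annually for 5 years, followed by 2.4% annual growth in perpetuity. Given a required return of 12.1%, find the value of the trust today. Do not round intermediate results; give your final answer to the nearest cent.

D_1 = 6948.64000
D_2 = 7615.70944
D_3 = 8346.81755
D_4 = 9148.11203
D_5 = 10026.33079
Terminal value at year 5: TV = D_5×(1+g_2)/(r−g_2) = 10266.96272/0.097 = 105844.97654
P_0 = D_1/(1+r)^1 + D_2/(1+r)^2 + D_3/(1+r)^3 + D_4/(1+r)^4 + D_5/(1+r)^5 + TV/(1+r)^5
    = 6198.60839 + 6060.37002 + 5925.21458 + 5793.07331 + 5663.87899 + 59791.87713 = 89433.02240

€89433.02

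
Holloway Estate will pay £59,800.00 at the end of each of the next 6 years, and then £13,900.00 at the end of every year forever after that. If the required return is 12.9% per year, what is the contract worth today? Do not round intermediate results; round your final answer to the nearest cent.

£291751.58

PV of 6-year annuity: £59,800.00 × [1 − (1+0.129)^−6] / 0.129 = 239720.67288
Perpetuity value at year 6: £13,900.00 / 0.129 = 107751.93798
PV of perpetuity: 107751.93798 / (1+0.129)^6 = 52030.91201
Total PV = 239720.67288 + 52030.91201 = 291751.58490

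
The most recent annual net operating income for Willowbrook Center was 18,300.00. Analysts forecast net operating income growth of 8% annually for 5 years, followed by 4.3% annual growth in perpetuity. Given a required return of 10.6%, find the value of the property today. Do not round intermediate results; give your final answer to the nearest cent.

D_1 = 19764.00000
D_2 = 21345.12000
D_3 = 23052.72960
D_4 = 24896.94797
D_5 = 26888.70381
Terminal value at year 5: TV = D_5×(1+g_2)/(r−g_2) = 28044.91807/0.063 = 445157.42967
P_0 = D_1/(1+r)^1 + D_2/(1+r)^2 + D_3/(1+r)^3 + D_4/(1+r)^4 + D_5/(1+r)^5 + TV/(1+r)^5
    = 17869.80108 + 17449.71535 + 17039.50504 + 16638.93801 + 16247.78757 + 268991.14979 = 354236.89684

354236.90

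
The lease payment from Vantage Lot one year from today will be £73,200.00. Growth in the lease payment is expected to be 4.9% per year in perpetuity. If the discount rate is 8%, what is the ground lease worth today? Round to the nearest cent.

£2361290.32

Growing perpetuity: P = D₁ / (r − g) = £73,200.0000 / (0.08 − 0.049) = £2,361,290.32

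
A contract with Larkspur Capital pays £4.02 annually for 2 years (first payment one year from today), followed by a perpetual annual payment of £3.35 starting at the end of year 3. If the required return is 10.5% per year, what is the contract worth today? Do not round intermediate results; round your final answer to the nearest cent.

PV of 2-year annuity: £4.02 × [1 − (1+0.105)^−2] / 0.105 = 6.93032
Perpetuity value at year 2: £3.35 / 0.105 = 31.90476
PV of perpetuity: 31.90476 / (1+0.105)^2 = 26.12949
Total PV = 6.93032 + 26.12949 = 33.05982

£33.06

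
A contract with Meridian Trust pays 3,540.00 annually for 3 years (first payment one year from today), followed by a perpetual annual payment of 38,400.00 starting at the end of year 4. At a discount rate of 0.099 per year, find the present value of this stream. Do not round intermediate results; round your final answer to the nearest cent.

PV of 3-year annuity: 3,540.00 × [1 − (1+0.099)^−3] / 0.099 = 8818.97771
Perpetuity value at year 3: 38,400.00 / 0.099 = 387878.78788
PV of perpetuity: 387878.78788 / (1+0.099)^3 = 292215.30083
Total PV = 8818.97771 + 292215.30083 = 301034.27854

301034.28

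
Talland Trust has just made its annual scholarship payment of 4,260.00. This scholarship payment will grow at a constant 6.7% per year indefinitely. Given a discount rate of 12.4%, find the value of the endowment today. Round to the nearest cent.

79744.21

D₁ = D₀ × (1 + g) = 4,260.00 × 1.067 = 4,545.4200
Growing perpetuity: P = D₁ / (r − g) = 4,545.4200 / (0.124 − 0.067) = 79,744.21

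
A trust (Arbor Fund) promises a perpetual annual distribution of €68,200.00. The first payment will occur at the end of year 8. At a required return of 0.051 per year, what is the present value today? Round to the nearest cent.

€944050.41

Value at end of year 7: C / r = €68,200.00 / 0.051 = €1,337,254.9020
Discount to today: PV = €1,337,254.9020 / (1 + 0.051)^7 = €1,337,254.9020 / 1.416508 = €944,050.41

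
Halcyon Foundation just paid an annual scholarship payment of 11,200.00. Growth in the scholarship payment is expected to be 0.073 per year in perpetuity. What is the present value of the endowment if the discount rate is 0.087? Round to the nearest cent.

D₁ = D₀ × (1 + g) = 11,200.00 × 1.073 = 12,017.6000
Growing perpetuity: P = D₁ / (r − g) = 12,017.6000 / (0.087 − 0.073) = 858,400.00

858400.00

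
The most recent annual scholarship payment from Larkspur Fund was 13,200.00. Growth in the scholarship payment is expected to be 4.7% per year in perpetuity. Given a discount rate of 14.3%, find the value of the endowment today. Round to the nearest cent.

143962.50

D₁ = D₀ × (1 + g) = 13,200.00 × 1.047 = 13,820.4000
Growing perpetuity: P = D₁ / (r − g) = 13,820.4000 / (0.143 − 0.047) = 143,962.50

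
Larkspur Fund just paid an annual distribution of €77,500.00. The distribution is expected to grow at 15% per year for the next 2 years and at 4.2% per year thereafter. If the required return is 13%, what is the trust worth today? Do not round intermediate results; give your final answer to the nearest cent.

€1109581.15

D_1 = 89125.00000
D_2 = 102493.75000
Terminal value at year 2: TV = D_2×(1+g_2)/(r−g_2) = 106798.48750/0.088 = 1213619.17614
P_0 = D_1/(1+r)^1 + D_2/(1+r)^2 + TV/(1+r)^2
    = 78871.68142 + 80267.64038 + 950441.83267 = 1109581.15447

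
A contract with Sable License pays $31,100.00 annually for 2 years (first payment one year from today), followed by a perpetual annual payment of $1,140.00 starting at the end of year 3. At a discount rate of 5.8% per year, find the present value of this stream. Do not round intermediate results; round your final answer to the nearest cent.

$74737.95

PV of 2-year annuity: $31,100.00 × [1 − (1+0.058)^−2] / 0.058 = 57178.71934
Perpetuity value at year 2: $1,140.00 / 0.058 = 19655.17241
PV of perpetuity: 19655.17241 / (1+0.058)^2 = 17559.23222
Total PV = 57178.71934 + 17559.23222 = 74737.95156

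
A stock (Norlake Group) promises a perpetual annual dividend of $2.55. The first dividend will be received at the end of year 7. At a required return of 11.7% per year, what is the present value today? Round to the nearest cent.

Value at end of year 6: C / r = $2.55 / 0.117 = $21.7949
Discount to today: PV = $21.7949 / (1 + 0.117)^6 = $21.7949 / 1.942312 = $11.22

$11.22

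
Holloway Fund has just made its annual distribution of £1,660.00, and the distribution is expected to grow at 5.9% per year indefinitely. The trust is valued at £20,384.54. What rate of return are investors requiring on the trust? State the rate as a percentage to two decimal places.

D₁ = £1,660.00 × 1.059 = £1,757.9400
P = D₁/(r − g) ⇒ r = D₁/P + g = £1,757.9400/£20,384.54 + 0.059 = 0.086239 + 0.059 = 0.145239

14.52%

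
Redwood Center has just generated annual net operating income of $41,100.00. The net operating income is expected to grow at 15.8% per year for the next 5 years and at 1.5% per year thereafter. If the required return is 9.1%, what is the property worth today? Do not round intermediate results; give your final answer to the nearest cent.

D_1 = 47593.80000
D_2 = 55113.62040
D_3 = 63821.57242
D_4 = 73905.38087
D_5 = 85582.43104
Terminal value at year 5: TV = D_5×(1+g_2)/(r−g_2) = 86866.16751/0.076 = 1142975.88827
P_0 = D_1/(1+r)^1 + D_2/(1+r)^2 + D_3/(1+r)^3 + D_4/(1+r)^4 + D_5/(1+r)^5 + TV/(1+r)^5
    = 43624.01467 + 46303.03298 + 49146.57396 + 52164.74120 + 55368.25876 + 739457.66635 = 986064.28791

$986064.29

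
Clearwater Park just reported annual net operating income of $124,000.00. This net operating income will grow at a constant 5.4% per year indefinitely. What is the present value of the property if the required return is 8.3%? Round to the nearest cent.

D₁ = D₀ × (1 + g) = $124,000.00 × 1.054 = $130,696.0000
Growing perpetuity: P = D₁ / (r − g) = $130,696.0000 / (0.083 − 0.054) = $4,506,758.62

$4506758.62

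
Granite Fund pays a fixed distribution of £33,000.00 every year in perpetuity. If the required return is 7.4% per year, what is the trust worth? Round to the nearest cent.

Level perpetuity: PV = C / r = £33,000.00 / 0.074 = £445,945.95

£445945.95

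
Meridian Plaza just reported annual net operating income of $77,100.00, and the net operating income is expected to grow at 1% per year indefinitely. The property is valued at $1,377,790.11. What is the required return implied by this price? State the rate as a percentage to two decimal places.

D₁ = $77,100.00 × 1.01 = $77,871.0000
P = D₁/(r − g) ⇒ r = D₁/P + g = $77,871.0000/$1,377,790.11 + 0.01 = 0.056519 + 0.01 = 0.066519

6.65%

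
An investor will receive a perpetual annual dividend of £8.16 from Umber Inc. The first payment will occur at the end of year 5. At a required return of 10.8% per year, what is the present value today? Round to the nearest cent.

Value at end of year 4: C / r = £8.16 / 0.108 = £75.5556
Discount to today: PV = £75.5556 / (1 + 0.108)^4 = £75.5556 / 1.507159 = £50.13

£50.13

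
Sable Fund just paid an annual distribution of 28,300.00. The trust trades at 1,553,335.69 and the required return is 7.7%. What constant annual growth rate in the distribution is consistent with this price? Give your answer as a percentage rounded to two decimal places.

P = D₀(1+g)/(r−g) ⇒ P(r−g) = D₀(1+g) ⇒ g(P+D₀) = P·r − D₀
g = (P·r − D₀)/(P + D₀) = (1,553,335.69×0.077 − 28,300.00) / (1,553,335.69 + 28,300.00) = 0.057729

5.77%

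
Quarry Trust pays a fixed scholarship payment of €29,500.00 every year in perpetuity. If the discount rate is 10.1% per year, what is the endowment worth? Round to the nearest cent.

€292079.21

Level perpetuity: PV = C / r = €29,500.00 / 0.101 = €292,079.21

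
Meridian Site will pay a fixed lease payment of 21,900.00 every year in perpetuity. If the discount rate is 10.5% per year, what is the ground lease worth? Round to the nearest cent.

Level perpetuity: PV = C / r = 21,900.00 / 0.105 = 208,571.43

208571.43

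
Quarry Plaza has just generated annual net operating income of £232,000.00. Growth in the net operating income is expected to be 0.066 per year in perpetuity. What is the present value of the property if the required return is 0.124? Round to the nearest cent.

£4264000.00

D₁ = D₀ × (1 + g) = £232,000.00 × 1.066 = £247,312.0000
Growing perpetuity: P = D₁ / (r − g) = £247,312.0000 / (0.124 − 0.066) = £4,264,000.00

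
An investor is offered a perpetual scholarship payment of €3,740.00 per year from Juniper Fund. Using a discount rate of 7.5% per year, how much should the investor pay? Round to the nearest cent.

€49866.67

Level perpetuity: PV = C / r = €3,740.00 / 0.075 = €49,866.67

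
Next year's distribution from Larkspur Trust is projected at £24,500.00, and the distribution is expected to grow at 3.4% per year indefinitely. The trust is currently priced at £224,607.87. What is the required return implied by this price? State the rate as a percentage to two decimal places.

14.31%

P = D₁/(r − g) ⇒ r = D₁/P + g = £24,500.0000/£224,607.87 + 0.034 = 0.109079 + 0.034 = 0.143079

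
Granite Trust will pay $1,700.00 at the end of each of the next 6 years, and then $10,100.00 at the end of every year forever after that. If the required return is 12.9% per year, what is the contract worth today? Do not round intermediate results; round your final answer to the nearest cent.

$44621.44

PV of 6-year annuity: $1,700.00 × [1 − (1+0.129)^−6] / 0.129 = 6814.80174
Perpetuity value at year 6: $10,100.00 / 0.129 = 78294.57364
PV of perpetuity: 78294.57364 / (1+0.129)^6 = 37806.63391
Total PV = 6814.80174 + 37806.63391 = 44621.43565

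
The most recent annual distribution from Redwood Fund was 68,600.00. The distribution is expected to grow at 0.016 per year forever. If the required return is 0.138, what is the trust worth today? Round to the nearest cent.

D₁ = D₀ × (1 + g) = 68,600.00 × 1.016 = 69,697.6000
Growing perpetuity: P = D₁ / (r − g) = 69,697.6000 / (0.138 − 0.016) = 571,291.80

571291.80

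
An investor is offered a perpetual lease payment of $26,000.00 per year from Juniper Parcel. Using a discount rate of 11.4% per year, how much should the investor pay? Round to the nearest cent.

$228070.18

Level perpetuity: PV = C / r = $26,000.00 / 0.114 = $228,070.18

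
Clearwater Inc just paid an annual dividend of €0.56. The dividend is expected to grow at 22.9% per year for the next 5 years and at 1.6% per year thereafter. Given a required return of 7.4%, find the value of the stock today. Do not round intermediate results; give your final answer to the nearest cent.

D_1 = 0.68824
D_2 = 0.84585
D_3 = 1.03955
D_4 = 1.27760
D_5 = 1.57017
Terminal value at year 5: TV = D_5×(1+g_2)/(r−g_2) = 1.59530/0.058 = 27.50510
P_0 = D_1/(1+r)^1 + D_2/(1+r)^2 + D_3/(1+r)^3 + D_4/(1+r)^4 + D_5/(1+r)^5 + TV/(1+r)^5
    = 0.64082 + 0.73330 + 0.83913 + 0.96024 + 1.09882 + 19.24827 = 23.52058

€23.52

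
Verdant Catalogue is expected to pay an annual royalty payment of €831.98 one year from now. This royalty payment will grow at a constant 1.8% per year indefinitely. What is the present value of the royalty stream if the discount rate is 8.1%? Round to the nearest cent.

€13206.03

Growing perpetuity: P = D₁ / (r − g) = €831.9800 / (0.081 − 0.018) = €13,206.03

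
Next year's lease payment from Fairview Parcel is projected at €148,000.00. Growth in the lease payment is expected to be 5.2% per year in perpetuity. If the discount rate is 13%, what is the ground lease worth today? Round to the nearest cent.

€1897435.90

Growing perpetuity: P = D₁ / (r − g) = €148,000.0000 / (0.13 − 0.052) = €1,897,435.90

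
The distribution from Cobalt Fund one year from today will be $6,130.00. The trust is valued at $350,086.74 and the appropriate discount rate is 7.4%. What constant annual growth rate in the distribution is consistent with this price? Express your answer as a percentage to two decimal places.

P = D₁/(r−g) ⇒ g = r − D₁/P = 0.074 − $6,130.00/$350,086.74 = 0.056490

5.65%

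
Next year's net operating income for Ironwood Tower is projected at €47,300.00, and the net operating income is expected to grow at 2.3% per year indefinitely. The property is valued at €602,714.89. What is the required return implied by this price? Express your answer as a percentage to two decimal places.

P = D₁/(r − g) ⇒ r = D₁/P + g = €47,300.0000/€602,714.89 + 0.023 = 0.078478 + 0.023 = 0.101478

10.15%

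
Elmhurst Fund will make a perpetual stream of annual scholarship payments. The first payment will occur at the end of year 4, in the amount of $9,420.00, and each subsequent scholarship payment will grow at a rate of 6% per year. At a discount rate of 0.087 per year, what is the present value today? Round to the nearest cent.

Value at end of year 3: C₁ / (r − g) = $9,420.00 / (0.087 − 0.06) = $348,888.8889
Discount to today: PV = $348,888.8889 / (1 + 0.087)^3 = $348,888.8889 / 1.284366 = $271,642.99

$271642.99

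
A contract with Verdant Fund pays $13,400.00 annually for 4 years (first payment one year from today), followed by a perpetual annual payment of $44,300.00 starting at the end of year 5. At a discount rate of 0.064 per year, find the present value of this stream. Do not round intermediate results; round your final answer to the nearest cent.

$586089.20

PV of 4-year annuity: $13,400.00 × [1 − (1+0.064)^−4] / 0.064 = 46010.26503
Perpetuity value at year 4: $44,300.00 / 0.064 = 692187.50000
PV of perpetuity: 692187.50000 / (1+0.064)^4 = 540078.93727
Total PV = 46010.26503 + 540078.93727 = 586089.20229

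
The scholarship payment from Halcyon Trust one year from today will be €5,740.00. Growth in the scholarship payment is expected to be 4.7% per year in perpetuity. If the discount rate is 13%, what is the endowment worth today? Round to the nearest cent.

Growing perpetuity: P = D₁ / (r − g) = €5,740.0000 / (0.13 − 0.047) = €69,156.63

€69156.63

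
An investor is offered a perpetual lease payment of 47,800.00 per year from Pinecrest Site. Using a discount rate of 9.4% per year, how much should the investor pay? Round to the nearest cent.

508510.64

Level perpetuity: PV = C / r = 47,800.00 / 0.094 = 508,510.64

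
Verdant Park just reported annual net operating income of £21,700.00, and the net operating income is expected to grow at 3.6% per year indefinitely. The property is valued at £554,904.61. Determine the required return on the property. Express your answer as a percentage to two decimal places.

D₁ = £21,700.00 × 1.036 = £22,481.2000
P = D₁/(r − g) ⇒ r = D₁/P + g = £22,481.2000/£554,904.61 + 0.036 = 0.040514 + 0.036 = 0.076514

7.65%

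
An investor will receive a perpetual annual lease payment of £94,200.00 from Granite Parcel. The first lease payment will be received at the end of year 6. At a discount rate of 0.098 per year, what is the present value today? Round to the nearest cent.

Value at end of year 5: C / r = £94,200.00 / 0.098 = £961,224.4898
Discount to today: PV = £961,224.4898 / (1 + 0.098)^5 = £961,224.4898 / 1.595922 = £602,300.37

£602300.37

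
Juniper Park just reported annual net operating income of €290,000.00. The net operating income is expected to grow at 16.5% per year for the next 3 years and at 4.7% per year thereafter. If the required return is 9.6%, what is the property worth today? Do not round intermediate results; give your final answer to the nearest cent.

€8426300.29

D_1 = 337850.00000
D_2 = 393595.25000
D_3 = 458538.46625
Terminal value at year 3: TV = D_3×(1+g_2)/(r−g_2) = 480089.77416/0.049 = 9797750.49314
P_0 = D_1/(1+r)^1 + D_2/(1+r)^2 + D_3/(1+r)^3 + TV/(1+r)^3
    = 308257.29927 + 327664.00880 + 348292.49111 + 7442086.49373 = 8426300.29291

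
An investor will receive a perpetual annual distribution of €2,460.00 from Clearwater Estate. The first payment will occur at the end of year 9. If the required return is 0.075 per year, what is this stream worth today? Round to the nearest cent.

€18391.03

Value at end of year 8: C / r = €2,460.00 / 0.075 = €32,800.0000
Discount to today: PV = €32,800.0000 / (1 + 0.075)^8 = €32,800.0000 / 1.783478 = €18,391.03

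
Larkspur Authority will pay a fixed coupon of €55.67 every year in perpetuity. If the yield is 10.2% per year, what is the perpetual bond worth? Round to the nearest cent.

Level perpetuity: PV = C / r = €55.67 / 0.102 = €545.78

€545.78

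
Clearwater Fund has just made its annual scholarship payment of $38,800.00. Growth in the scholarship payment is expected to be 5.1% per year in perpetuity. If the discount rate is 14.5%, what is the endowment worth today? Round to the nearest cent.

D₁ = D₀ × (1 + g) = $38,800.00 × 1.051 = $40,778.8000
Growing perpetuity: P = D₁ / (r − g) = $40,778.8000 / (0.145 − 0.051) = $433,817.02

$433817.02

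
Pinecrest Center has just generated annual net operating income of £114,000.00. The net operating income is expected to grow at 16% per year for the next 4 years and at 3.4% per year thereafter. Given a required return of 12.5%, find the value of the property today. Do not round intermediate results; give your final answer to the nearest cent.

D_1 = 132240.00000
D_2 = 153398.40000
D_3 = 177942.14400
D_4 = 206412.88704
Terminal value at year 4: TV = D_4×(1+g_2)/(r−g_2) = 213430.92520/0.091 = 2345394.78241
P_0 = D_1/(1+r)^1 + D_2/(1+r)^2 + D_3/(1+r)^3 + D_4/(1+r)^4 + TV/(1+r)^4
    = 117546.66667 + 121203.67407 + 124974.45505 + 128862.54920 + 1464218.41621 = 1956805.76120

£1956805.76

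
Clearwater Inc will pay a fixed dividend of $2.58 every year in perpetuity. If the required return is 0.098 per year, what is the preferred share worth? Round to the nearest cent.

$26.33

Level perpetuity: PV = C / r = $2.58 / 0.098 = $26.33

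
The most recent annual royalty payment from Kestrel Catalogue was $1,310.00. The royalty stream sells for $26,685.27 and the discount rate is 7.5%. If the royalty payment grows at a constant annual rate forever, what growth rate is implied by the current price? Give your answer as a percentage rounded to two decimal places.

2.47%

P = D₀(1+g)/(r−g) ⇒ P(r−g) = D₀(1+g) ⇒ g(P+D₀) = P·r − D₀
g = (P·r − D₀)/(P + D₀) = ($26,685.27×0.075 − $1,310.00) / ($26,685.27 + $1,310.00) = 0.024697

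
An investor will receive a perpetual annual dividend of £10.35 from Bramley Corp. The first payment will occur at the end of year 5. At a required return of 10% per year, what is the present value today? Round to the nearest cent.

£70.69

Value at end of year 4: C / r = £10.35 / 0.1 = £103.5000
Discount to today: PV = £103.5000 / (1 + 0.1)^4 = £103.5000 / 1.464100 = £70.69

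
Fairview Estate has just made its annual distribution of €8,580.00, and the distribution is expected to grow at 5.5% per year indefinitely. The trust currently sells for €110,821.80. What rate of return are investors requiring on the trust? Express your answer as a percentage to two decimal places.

13.67%

D₁ = €8,580.00 × 1.055 = €9,051.9000
P = D₁/(r − g) ⇒ r = D₁/P + g = €9,051.9000/€110,821.80 + 0.055 = 0.081680 + 0.055 = 0.136680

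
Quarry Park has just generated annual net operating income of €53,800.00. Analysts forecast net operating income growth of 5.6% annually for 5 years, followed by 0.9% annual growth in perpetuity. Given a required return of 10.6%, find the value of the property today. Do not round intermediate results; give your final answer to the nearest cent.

€678707.14

D_1 = 56812.80000
D_2 = 59994.31680
D_3 = 63353.99854
D_4 = 66901.82246
D_5 = 70648.32452
Terminal value at year 5: TV = D_5×(1+g_2)/(r−g_2) = 71284.15944/0.097 = 734888.24162
P_0 = D_1/(1+r)^1 + D_2/(1+r)^2 + D_3/(1+r)^3 + D_4/(1+r)^4 + D_5/(1+r)^5 + TV/(1+r)^5
    = 51367.81193 + 49045.57812 + 46828.32776 + 44711.31475 + 42690.00757 + 444064.09936 = 678707.13949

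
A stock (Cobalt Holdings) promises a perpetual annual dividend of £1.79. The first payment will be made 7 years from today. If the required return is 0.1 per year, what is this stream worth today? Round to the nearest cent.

£10.10

Value at end of year 6: C / r = £1.79 / 0.1 = £17.9000
Discount to today: PV = £17.9000 / (1 + 0.1)^6 = £17.9000 / 1.771561 = £10.10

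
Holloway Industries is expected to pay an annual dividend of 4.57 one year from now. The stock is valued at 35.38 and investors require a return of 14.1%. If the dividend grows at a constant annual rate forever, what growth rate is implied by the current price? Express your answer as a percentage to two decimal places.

P = D₁/(r−g) ⇒ g = r − D₁/P = 0.141 − 4.57/35.38 = 0.011831

1.18%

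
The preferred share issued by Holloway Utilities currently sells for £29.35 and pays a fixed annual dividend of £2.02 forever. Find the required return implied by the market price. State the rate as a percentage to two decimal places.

P = C/r ⇒ r = C/P = £2.02/£29.35 = 0.068825

6.88%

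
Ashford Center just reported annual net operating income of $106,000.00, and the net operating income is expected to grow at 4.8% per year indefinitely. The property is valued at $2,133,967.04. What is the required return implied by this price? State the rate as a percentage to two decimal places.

10.01%

D₁ = $106,000.00 × 1.048 = $111,088.0000
P = D₁/(r − g) ⇒ r = D₁/P + g = $111,088.0000/$2,133,967.04 + 0.048 = 0.052057 + 0.048 = 0.100057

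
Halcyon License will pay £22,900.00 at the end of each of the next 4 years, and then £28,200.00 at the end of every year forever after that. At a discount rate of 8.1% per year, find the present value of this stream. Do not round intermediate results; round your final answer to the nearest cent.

PV of 4-year annuity: £22,900.00 × [1 − (1+0.081)^−4] / 0.081 = 75679.18210
Perpetuity value at year 4: £28,200.00 / 0.081 = 348148.14815
PV of perpetuity: 348148.14815 / (1+0.081)^4 = 254953.69683
Total PV = 75679.18210 + 254953.69683 = 330632.87893

£330632.88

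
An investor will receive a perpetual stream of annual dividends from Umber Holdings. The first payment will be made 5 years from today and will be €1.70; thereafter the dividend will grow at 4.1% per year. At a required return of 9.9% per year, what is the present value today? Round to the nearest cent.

Value at end of year 4: C₁ / (r − g) = €1.70 / (0.099 − 0.041) = €29.3103
Discount to today: PV = €29.3103 / (1 + 0.099)^4 = €29.3103 / 1.458783 = €20.09

€20.09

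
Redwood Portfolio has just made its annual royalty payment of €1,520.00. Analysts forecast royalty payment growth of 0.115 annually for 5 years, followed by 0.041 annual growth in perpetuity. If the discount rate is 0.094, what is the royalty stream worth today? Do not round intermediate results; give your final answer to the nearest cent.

D_1 = 1694.80000
D_2 = 1889.70200
D_3 = 2107.01773
D_4 = 2349.32477
D_5 = 2619.49712
Terminal value at year 5: TV = D_5×(1+g_2)/(r−g_2) = 2726.89650/0.053 = 51450.87734
P_0 = D_1/(1+r)^1 + D_2/(1+r)^2 + D_3/(1+r)^3 + D_4/(1+r)^4 + D_5/(1+r)^5 + TV/(1+r)^5
    = 1549.17733 + 1578.91474 + 1609.22297 + 1640.11299 + 1671.59597 + 32832.66797 = 40881.69198

€40881.69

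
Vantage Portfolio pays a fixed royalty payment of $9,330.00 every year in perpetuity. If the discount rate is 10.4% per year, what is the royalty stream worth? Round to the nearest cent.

$89711.54

Level perpetuity: PV = C / r = $9,330.00 / 0.104 = $89,711.54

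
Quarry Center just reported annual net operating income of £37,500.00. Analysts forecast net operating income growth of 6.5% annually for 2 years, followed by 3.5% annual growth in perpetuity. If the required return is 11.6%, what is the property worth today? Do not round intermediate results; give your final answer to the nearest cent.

£506309.74

D_1 = 39937.50000
D_2 = 42533.43750
Terminal value at year 2: TV = D_2×(1+g_2)/(r−g_2) = 44022.10781/0.081 = 543482.81250
P_0 = D_1/(1+r)^1 + D_2/(1+r)^2 + TV/(1+r)^2
    = 35786.29032 + 34150.89533 + 436372.55150 = 506309.73716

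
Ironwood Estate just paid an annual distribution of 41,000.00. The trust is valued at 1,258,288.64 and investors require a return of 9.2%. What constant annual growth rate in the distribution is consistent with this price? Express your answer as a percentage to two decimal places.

5.75%

P = D₀(1+g)/(r−g) ⇒ P(r−g) = D₀(1+g) ⇒ g(P+D₀) = P·r − D₀
g = (P·r − D₀)/(P + D₀) = (1,258,288.64×0.092 − 41,000.00) / (1,258,288.64 + 41,000.00) = 0.057541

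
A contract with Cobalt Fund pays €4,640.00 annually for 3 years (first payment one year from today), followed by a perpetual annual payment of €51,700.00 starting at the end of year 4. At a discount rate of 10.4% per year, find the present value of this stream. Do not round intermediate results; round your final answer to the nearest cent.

PV of 3-year annuity: €4,640.00 × [1 − (1+0.104)^−3] / 0.104 = 11458.21728
Perpetuity value at year 3: €51,700.00 / 0.104 = 497115.38462
PV of perpetuity: 497115.38462 / (1+0.104)^3 = 369445.16192
Total PV = 11458.21728 + 369445.16192 = 380903.37920

€380903.38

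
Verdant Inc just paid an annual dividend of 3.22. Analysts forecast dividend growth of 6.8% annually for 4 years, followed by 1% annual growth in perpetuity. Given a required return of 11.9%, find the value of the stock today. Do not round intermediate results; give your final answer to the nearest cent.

36.24

D_1 = 3.43896
D_2 = 3.67281
D_3 = 3.92256
D_4 = 4.18929
Terminal value at year 4: TV = D_4×(1+g_2)/(r−g_2) = 4.23119/0.109 = 38.81823
P_0 = D_1/(1+r)^1 + D_2/(1+r)^2 + D_3/(1+r)^3 + D_4/(1+r)^4 + TV/(1+r)^4
    = 3.07324 + 2.93318 + 2.79949 + 2.67190 + 24.75799 = 36.23581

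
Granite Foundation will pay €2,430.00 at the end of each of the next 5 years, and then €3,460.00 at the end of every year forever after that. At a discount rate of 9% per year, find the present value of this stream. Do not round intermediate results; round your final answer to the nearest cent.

€34438.10

PV of 5-year annuity: €2,430.00 × [1 − (1+0.09)^−5] / 0.09 = 9451.85257
Perpetuity value at year 5: €3,460.00 / 0.09 = 38444.44444
PV of perpetuity: 38444.44444 / (1+0.09)^5 = 24986.25107
Total PV = 9451.85257 + 24986.25107 = 34438.10364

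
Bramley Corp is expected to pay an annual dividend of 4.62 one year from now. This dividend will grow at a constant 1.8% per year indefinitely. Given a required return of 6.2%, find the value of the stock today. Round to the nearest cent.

105.00

Growing perpetuity: P = D₁ / (r − g) = 4.6200 / (0.062 − 0.018) = 105.00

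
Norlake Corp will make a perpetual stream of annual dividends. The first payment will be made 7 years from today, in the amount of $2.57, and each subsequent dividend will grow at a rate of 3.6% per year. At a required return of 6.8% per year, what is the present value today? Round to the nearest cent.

Value at end of year 6: C₁ / (r − g) = $2.57 / (0.068 − 0.036) = $80.3125
Discount to today: PV = $80.3125 / (1 + 0.068)^6 = $80.3125 / 1.483978 = $54.12

$54.12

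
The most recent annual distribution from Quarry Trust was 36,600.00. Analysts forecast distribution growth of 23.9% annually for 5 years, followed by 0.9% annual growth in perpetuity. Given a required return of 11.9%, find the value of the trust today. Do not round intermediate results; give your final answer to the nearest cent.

D_1 = 45347.40000
D_2 = 56185.42860
D_3 = 69613.74604
D_4 = 86251.43134
D_5 = 106865.52343
Terminal value at year 5: TV = D_5×(1+g_2)/(r−g_2) = 107827.31314/0.11 = 980248.30126
P_0 = D_1/(1+r)^1 + D_2/(1+r)^2 + D_3/(1+r)^3 + D_4/(1+r)^4 + D_5/(1+r)^5 + TV/(1+r)^5
    = 40524.93298 + 44870.77029 + 49682.64914 + 55010.54718 + 60909.80156 + 558708.99799 = 809707.69914

809707.70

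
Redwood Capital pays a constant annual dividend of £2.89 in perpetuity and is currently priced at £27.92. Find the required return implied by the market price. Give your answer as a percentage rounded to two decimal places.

P = C/r ⇒ r = C/P = £2.89/£27.92 = 0.103510

10.35%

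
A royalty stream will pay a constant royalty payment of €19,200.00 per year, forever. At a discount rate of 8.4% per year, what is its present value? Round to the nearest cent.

€228571.43

Level perpetuity: PV = C / r = €19,200.00 / 0.084 = €228,571.43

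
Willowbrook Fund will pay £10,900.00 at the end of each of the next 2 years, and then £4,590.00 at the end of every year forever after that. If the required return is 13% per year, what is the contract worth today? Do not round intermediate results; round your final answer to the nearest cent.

£45833.42

PV of 2-year annuity: £10,900.00 × [1 − (1+0.13)^−2] / 0.13 = 18182.31655
Perpetuity value at year 2: £4,590.00 / 0.13 = 35307.69231
PV of perpetuity: 35307.69231 / (1+0.13)^2 = 27651.10213
Total PV = 18182.31655 + 27651.10213 = 45833.41868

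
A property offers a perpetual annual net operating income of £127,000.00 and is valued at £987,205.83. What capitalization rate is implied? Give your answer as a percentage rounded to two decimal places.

P = C/r ⇒ r = C/P = £127,000.00/£987,205.83 = 0.128646

12.86%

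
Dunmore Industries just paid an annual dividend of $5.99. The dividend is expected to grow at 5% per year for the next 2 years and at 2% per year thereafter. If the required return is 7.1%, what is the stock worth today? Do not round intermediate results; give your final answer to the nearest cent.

$126.78

D_1 = 6.28950
D_2 = 6.60398
Terminal value at year 2: TV = D_2×(1+g_2)/(r−g_2) = 6.73605/0.051 = 132.07950
P_0 = D_1/(1+r)^1 + D_2/(1+r)^2 + TV/(1+r)^2
    = 5.87255 + 5.75740 + 115.14802 = 126.77797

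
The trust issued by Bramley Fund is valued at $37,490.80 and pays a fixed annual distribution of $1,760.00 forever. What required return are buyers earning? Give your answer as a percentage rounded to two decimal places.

4.69%

P = C/r ⇒ r = C/P = $1,760.00/$37,490.80 = 0.046945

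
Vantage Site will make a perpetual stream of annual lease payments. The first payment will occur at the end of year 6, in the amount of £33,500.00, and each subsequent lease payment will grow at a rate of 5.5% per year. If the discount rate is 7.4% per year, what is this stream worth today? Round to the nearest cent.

Value at end of year 5: C₁ / (r − g) = £33,500.00 / (0.074 − 0.055) = £1,763,157.8947
Discount to today: PV = £1,763,157.8947 / (1 + 0.074)^5 = £1,763,157.8947 / 1.428964 = £1,233,871.12

£1233871.12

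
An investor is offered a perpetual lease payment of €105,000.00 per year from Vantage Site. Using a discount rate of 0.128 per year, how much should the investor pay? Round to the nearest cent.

€820312.50

Level perpetuity: PV = C / r = €105,000.00 / 0.128 = €820,312.50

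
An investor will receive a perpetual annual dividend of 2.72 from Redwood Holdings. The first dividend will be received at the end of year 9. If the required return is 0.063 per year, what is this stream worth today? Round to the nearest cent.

26.48

Value at end of year 8: C / r = 2.72 / 0.063 = 43.1746
Discount to today: PV = 43.1746 / (1 + 0.063)^8 = 43.1746 / 1.630295 = 26.48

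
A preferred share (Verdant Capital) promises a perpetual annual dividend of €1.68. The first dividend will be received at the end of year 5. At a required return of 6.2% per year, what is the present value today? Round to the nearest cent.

€21.30

Value at end of year 4: C / r = €1.68 / 0.062 = €27.0968
Discount to today: PV = €27.0968 / (1 + 0.062)^4 = €27.0968 / 1.272032 = €21.30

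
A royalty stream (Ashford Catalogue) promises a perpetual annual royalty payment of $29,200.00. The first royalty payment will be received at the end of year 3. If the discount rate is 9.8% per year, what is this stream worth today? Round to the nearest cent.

$247145.15

Value at end of year 2: C / r = $29,200.00 / 0.098 = $297,959.1837
Discount to today: PV = $297,959.1837 / (1 + 0.098)^2 = $297,959.1837 / 1.205604 = $247,145.15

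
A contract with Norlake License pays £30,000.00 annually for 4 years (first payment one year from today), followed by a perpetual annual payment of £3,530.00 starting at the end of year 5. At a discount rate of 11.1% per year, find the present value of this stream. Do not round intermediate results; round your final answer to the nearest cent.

PV of 4-year annuity: £30,000.00 × [1 − (1+0.111)^−4] / 0.111 = 92874.99848
Perpetuity value at year 4: £3,530.00 / 0.111 = 31801.80180
PV of perpetuity: 31801.80180 / (1+0.111)^4 = 20873.51031
Total PV = 92874.99848 + 20873.51031 = 113748.50879

£113748.51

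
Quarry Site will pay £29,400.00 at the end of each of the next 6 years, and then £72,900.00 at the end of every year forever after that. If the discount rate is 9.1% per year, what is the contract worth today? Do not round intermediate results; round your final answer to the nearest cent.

£606541.87

PV of 6-year annuity: £29,400.00 × [1 − (1+0.091)^−6] / 0.091 = 131493.71796
Perpetuity value at year 6: £72,900.00 / 0.091 = 801098.90110
PV of perpetuity: 801098.90110 / (1+0.091)^6 = 475048.15145
Total PV = 131493.71796 + 475048.15145 = 606541.86942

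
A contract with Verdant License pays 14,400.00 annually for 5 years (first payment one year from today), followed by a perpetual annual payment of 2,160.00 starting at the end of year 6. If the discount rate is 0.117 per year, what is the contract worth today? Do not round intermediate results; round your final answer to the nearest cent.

PV of 5-year annuity: 14,400.00 × [1 − (1+0.117)^−5] / 0.117 = 52296.88943
Perpetuity value at year 5: 2,160.00 / 0.117 = 18461.53846
PV of perpetuity: 18461.53846 / (1+0.117)^5 = 10617.00505
Total PV = 52296.88943 + 10617.00505 = 62913.89447

62913.89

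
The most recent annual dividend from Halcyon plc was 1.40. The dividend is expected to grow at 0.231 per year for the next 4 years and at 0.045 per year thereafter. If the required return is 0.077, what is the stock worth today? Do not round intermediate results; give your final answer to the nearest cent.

85.94

D_1 = 1.72340
D_2 = 2.12151
D_3 = 2.61157
D_4 = 3.21485
Terminal value at year 4: TV = D_4×(1+g_2)/(r−g_2) = 3.35951/0.032 = 104.98483
P_0 = D_1/(1+r)^1 + D_2/(1+r)^2 + D_3/(1+r)^3 + D_4/(1+r)^4 + TV/(1+r)^4
    = 1.60019 + 1.82900 + 2.09052 + 2.38945 + 78.03038 = 85.93954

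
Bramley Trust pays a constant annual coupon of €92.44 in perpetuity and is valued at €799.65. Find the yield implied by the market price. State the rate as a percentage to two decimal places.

P = C/r ⇒ r = C/P = €92.44/€799.65 = 0.115601

11.56%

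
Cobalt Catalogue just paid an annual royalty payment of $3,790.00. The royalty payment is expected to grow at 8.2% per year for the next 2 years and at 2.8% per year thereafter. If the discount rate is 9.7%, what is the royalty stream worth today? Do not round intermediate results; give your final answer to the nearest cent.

D_1 = 4100.78000
D_2 = 4437.04396
Terminal value at year 2: TV = D_2×(1+g_2)/(r−g_2) = 4561.28119/0.069 = 66105.52451
P_0 = D_1/(1+r)^1 + D_2/(1+r)^2 + TV/(1+r)^2
    = 3738.17685 + 3687.06230 + 54931.88476 = 62357.12391

$62357.12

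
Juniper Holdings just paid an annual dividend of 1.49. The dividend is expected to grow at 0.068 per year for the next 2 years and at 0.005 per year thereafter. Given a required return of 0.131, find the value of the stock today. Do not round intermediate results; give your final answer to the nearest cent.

D_1 = 1.59132
D_2 = 1.69953
Terminal value at year 2: TV = D_2×(1+g_2)/(r−g_2) = 1.70803/0.126 = 13.55577
P_0 = D_1/(1+r)^1 + D_2/(1+r)^2 + TV/(1+r)^2
    = 1.40700 + 1.32863 + 10.59739 = 13.33303

13.33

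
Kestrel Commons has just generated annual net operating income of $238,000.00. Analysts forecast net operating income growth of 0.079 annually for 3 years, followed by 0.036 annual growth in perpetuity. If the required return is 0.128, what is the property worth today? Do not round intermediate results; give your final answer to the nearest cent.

$2999517.67

D_1 = 256802.00000
D_2 = 277089.35800
D_3 = 298979.41728
Terminal value at year 3: TV = D_3×(1+g_2)/(r−g_2) = 309742.67630/0.092 = 3366768.22070
P_0 = D_1/(1+r)^1 + D_2/(1+r)^2 + D_3/(1+r)^3 + TV/(1+r)^3
    = 227661.34752 + 217771.80317 + 208311.85782 + 2345772.65975 = 2999517.66825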